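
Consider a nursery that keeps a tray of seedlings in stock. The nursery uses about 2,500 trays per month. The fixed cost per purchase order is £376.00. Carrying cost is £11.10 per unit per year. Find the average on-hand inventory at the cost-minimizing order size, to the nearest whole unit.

Annual demand D = 2,500 × 12 = 30,000.
Q* = √(2DS/H) = √(2 × 30,000 × 376 / 11.1) ≈ 1425.63.
Average inventory = Q*/2 ≈ 1425.63 / 2 = 712.817.

Average inventory ≈ 713 trays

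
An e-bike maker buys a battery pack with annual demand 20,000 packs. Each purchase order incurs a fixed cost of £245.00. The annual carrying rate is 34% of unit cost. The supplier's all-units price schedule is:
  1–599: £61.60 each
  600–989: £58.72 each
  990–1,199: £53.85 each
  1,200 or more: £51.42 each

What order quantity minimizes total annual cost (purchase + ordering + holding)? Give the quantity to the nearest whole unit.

Holding cost per unit per year at price C is H = 0.34·C.
Candidates are each tier's EOQ (if it falls in that tier) and each price-break quantity.
Tier 1 (£61.60): EOQ = 684.0 exceeds tier's upper bound 599, so this tier is dominated.
EOQ at £58.72 = 700.6 (feasible in tier 2): TC = 20,000×£58.72 + (20,000/700.6)×245 + (700.6/2)×0.34×£58.72 = £1,188,387.67.
EOQ at £53.85 = 731.6 < 990, so use break Q=990: TC = 20,000×£53.85 + (20,000/990.0)×245 + (990.0/2)×0.34×£53.85 = £1,091,012.45.
EOQ at £51.42 = 748.7 < 1200, so use break Q=1200: TC = 20,000×£51.42 + (20,000/1200.0)×245 + (1200.0/2)×0.34×£51.42 = £1,042,973.01.
Lowest total cost is £1,042,973.01 at Q = 1200.0.

Q* ≈ 1,200 packs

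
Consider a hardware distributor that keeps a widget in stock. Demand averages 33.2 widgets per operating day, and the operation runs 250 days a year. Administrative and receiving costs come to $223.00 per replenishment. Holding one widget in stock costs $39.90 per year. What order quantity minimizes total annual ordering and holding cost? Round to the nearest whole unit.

Q* ≈ 305 widgets

Annual demand D = 33.2 × 250 = 8,300.
EOQ = √(2DS / H) = √(2 × 8,300 × 223 / 39.9).
= √(3,701,800 / 39.9) = √92,776.9424 ≈ 304.593.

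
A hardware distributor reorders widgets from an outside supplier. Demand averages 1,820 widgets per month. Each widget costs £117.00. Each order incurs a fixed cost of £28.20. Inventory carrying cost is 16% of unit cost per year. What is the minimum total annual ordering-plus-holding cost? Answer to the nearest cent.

Annual demand D = 1,820 × 12 = 21,840.
Holding cost H = 0.16 × £117.00 = £18.7200 per unit per year.
EOQ = √(2DS/H) = √(2 × 21,840 × 28.2 / 18.72) ≈ 256.52.
At Q*, ordering cost (D/Q*)S equals holding cost (Q*/2)H, each = √(DSH/2).
Minimum total = √(2DSH) = √(2 × 21,840 × 28.2 × 18.72) ≈ 4801.963.

TC* ≈ £4,801.96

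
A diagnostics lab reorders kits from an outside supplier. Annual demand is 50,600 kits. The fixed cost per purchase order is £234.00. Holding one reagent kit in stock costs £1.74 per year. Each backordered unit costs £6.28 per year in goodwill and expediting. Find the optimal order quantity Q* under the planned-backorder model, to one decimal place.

Q* ≈ 4,169.0 kits

With planned backorders, Q* = √(2DS/H) · √((H+B)/B).
√(2DS/H) = √(2 × 50,600 × 234 / 1.74) = 3689.127.
√((H+B)/B) = √((1.74+6.28)/6.28) = 1.1301.
Q* ≈ 4168.991.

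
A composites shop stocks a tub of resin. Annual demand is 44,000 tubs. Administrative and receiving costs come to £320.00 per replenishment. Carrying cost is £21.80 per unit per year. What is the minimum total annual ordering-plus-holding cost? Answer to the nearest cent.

TC* ≈ £24,776.76

Q* = √(2DS/H) = √(2 × 44,000 × 320 / 21.8) ≈ 1136.55.
At Q*, ordering cost (D/Q*)S equals holding cost (Q*/2)H, each = √(DSH/2).
Minimum total = √(2DSH) = √(2 × 44,000 × 320 × 21.8) ≈ 24776.763.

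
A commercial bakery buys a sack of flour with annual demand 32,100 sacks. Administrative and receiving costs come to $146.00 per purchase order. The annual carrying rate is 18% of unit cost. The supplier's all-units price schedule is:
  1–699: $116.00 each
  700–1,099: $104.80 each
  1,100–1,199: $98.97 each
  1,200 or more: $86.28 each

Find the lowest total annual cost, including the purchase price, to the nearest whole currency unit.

Holding cost per unit per year at price C is H = 0.18·C.
For each price level, check whether its EOQ is feasible; otherwise the best quantity at that price is the breakpoint.
EOQ at $116.00 = 670.0 (feasible in tier 1): TC = 32,100×$116.00 + (32,100/670.0)×146 + (670.0/2)×0.18×$116.00 = $3,737,589.73.
EOQ at $104.80 = 704.9 (feasible in tier 2): TC = 32,100×$104.80 + (32,100/704.9)×146 + (704.9/2)×0.18×$104.80 = $3,377,377.22.
EOQ at $98.97 = 725.4 < 1100, so use break Q=1100: TC = 32,100×$98.97 + (32,100/1100.0)×146 + (1100.0/2)×0.18×$98.97 = $3,190,995.58.
EOQ at $86.28 = 776.9 < 1200, so use break Q=1200: TC = 32,100×$86.28 + (32,100/1200.0)×146 + (1200.0/2)×0.18×$86.28 = $2,782,811.74.
Lowest total cost among the candidates is at Q = 1200.0.

TC* ≈ $2,782,812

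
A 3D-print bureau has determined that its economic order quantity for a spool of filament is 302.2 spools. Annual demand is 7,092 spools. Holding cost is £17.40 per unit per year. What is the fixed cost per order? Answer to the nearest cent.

S ≈ £112.03

Invert the EOQ relation Q*² = 2DS/H.
From Q* = √(2DS/H): S = Q*²H / (2D) = 302.2² × 17.4 / (2 × 7,092) = 112.0313.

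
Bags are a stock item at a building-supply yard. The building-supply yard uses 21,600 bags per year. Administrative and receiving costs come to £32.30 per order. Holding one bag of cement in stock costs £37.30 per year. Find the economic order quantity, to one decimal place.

EOQ = √(2DS / H) = √(2 × 21,600 × 32.3 / 37.3).
= √(1,395,360 / 37.3) = √37,409.1153 ≈ 193.414.

Q* ≈ 193.4 bags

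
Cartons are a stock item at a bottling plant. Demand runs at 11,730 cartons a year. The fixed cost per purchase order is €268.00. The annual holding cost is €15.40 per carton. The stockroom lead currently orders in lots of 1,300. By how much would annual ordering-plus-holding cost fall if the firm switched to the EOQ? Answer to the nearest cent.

EOQ = √(2DS/H) = √(2 × 11,730 × 268 / 15.4) ≈ 638.96.
Cost at Q* = (D/Q*)S + (Q*/2)H = √(2DSH) ≈ €9,839.92.
Cost at Q = 1,300: (11,730/1,300)×268 + (1,300/2)×15.4 = €2,418.18 + €10,010.00 = €12,428.18.
Excess = €12,428.18 − €9,839.92 = €2,588.26.

Extra cost ≈ €2,588.26 per year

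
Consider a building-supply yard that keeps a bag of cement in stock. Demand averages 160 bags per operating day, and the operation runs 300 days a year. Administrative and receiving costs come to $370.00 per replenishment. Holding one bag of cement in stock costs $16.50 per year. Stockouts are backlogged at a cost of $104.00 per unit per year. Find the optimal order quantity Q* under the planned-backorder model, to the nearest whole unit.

Q* ≈ 1,579 bags

Annual demand D = 160 × 300 = 48,000.
With planned backorders, Q* = √(2DS/H) · √((H+B)/B).
√(2DS/H) = √(2 × 48,000 × 370 / 16.5) = 1467.218.
√((H+B)/B) = √((16.5+104)/104) = 1.0764.
Q* ≈ 1579.324.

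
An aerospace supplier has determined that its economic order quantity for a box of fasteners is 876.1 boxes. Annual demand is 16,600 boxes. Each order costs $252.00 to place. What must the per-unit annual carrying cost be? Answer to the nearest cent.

Squaring Q* = √(2DS/H) gives Q*² = 2DS/H.
From Q* = √(2DS/H): H = 2DS / Q*² = 2 × 16,600 × 252 / 876.1² = 10.9001.

H ≈ $10.90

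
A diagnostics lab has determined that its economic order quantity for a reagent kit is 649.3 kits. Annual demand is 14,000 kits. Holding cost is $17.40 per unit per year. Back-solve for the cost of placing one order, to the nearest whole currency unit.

Squaring Q* = √(2DS/H) gives Q*² = 2DS/H.
From Q* = √(2DS/H): S = Q*²H / (2D) = 649.3² × 17.4 / (2 × 14,000) = 261.9884.

S ≈ $262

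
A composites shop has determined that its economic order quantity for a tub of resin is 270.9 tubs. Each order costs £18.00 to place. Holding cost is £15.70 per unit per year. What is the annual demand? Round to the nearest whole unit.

Invert the EOQ relation Q*² = 2DS/H.
From Q* = √(2DS/H): D = Q*²H / (2S) = 270.9² × 15.7 / (2 × 18) = 32004.803.

D ≈ 32,005 tubs per year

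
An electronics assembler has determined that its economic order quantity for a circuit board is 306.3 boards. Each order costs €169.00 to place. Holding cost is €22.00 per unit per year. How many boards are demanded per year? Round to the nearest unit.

The basic EOQ model gives Q* = √(2DS/H); rearrange for the unknown.
From Q* = √(2DS/H): D = Q*²H / (2S) = 306.3² × 22 / (2 × 169) = 6106.607.

D ≈ 6,107 boards per year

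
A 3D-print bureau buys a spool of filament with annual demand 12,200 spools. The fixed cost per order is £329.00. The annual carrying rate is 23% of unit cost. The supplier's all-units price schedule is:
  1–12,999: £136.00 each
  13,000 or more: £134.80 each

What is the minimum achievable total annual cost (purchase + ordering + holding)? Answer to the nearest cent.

Holding cost per unit per year at price C is H = 0.23·C.
For each price level, check whether its EOQ is feasible; otherwise the best quantity at that price is the breakpoint.
EOQ at £136.00 = 506.6 (feasible in tier 1): TC = 12,200×£136.00 + (12,200/506.6)×329 + (506.6/2)×0.23×£136.00 = £1,675,046.24.
EOQ at £134.80 = 508.8 < 13000, so use break Q=13000: TC = 12,200×£134.80 + (12,200/13000.0)×329 + (13000.0/2)×0.23×£134.80 = £1,846,394.75.
Lowest total cost among the candidates is at Q = 506.6.

TC* ≈ £1,675,046.24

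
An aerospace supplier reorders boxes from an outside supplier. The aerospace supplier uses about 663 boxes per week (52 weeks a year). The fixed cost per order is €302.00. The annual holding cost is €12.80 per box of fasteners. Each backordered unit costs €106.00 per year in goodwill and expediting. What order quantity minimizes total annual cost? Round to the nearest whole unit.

Annual demand D = 663 × 52 = 34,476.
With planned backorders, Q* = √(2DS/H) · √((H+B)/B).
√(2DS/H) = √(2 × 34,476 × 302 / 12.8) = 1275.475.
√((H+B)/B) = √((12.8+106)/106) = 1.0587.
Q* ≈ 1350.290.

Q* ≈ 1,350 boxes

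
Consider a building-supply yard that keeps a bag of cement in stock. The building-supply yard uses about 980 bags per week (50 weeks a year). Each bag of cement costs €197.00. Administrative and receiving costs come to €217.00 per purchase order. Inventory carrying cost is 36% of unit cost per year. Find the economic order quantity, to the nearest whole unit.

Annual demand D = 980 × 50 = 49,000.
Holding cost H = 0.36 × €197.00 = €70.9200 per unit per year.
EOQ = √(2DS / H) = √(2 × 49,000 × 217 / 70.92).
= √(21,266,000 / 70.92) = √299,858.9961 ≈ 547.594.

Q* ≈ 548 bags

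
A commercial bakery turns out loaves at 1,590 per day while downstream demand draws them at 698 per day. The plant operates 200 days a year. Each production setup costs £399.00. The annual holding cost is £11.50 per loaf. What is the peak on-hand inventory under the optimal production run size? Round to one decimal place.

I_max ≈ 2,331.2 loaves

Annual demand D = 698 × 200 = 139,600.
Production build-up factor (1 − d/p) = 1 − 698/1,590 = 0.5610.
Q* = √(2DS / (H(1 − d/p))) = √(2 × 139,600 × 399 / (11.5 × 0.5610)).
= √(111,400,800 / 6.4516) ≈ 4155.386.
Maximum inventory = Q*(1 − d/p) = 4155.386 × 0.5610 ≈ 2331.198.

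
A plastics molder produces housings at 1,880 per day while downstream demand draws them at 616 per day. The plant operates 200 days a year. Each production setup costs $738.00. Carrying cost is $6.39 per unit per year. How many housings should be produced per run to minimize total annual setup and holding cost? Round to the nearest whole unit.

Q* ≈ 6,506 housings

Annual demand D = 616 × 200 = 123,200.
Production build-up factor (1 − d/p) = 1 − 616/1,880 = 0.6723.
Q* = √(2DS / (H(1 − d/p))) = √(2 × 123,200 × 738 / (6.39 × 0.6723)).
= √(181,843,200 / 4.2963) ≈ 6505.842.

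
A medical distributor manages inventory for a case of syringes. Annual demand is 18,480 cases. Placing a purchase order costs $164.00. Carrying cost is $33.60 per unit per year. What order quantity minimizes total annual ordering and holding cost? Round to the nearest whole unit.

EOQ = √(2DS / H) = √(2 × 18,480 × 164 / 33.6).
= √(6,061,440 / 33.6) = √180,400 ≈ 424.735.

Q* ≈ 425 cases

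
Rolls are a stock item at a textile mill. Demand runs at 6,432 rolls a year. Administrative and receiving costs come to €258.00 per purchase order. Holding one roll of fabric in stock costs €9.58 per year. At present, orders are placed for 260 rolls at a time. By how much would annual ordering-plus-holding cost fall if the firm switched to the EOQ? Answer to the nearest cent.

EOQ = √(2DS/H) = √(2 × 6,432 × 258 / 9.58) ≈ 588.59.
Cost at Q* = (D/Q*)S + (Q*/2)H = √(2DSH) ≈ €5,638.72.
Cost at Q = 260: (6,432/260)×258 + (260/2)×9.58 = €6,382.52 + €1,245.40 = €7,627.92.
Excess = €7,627.92 − €5,638.72 = €1,989.20.

Extra cost ≈ €1,989.20 per year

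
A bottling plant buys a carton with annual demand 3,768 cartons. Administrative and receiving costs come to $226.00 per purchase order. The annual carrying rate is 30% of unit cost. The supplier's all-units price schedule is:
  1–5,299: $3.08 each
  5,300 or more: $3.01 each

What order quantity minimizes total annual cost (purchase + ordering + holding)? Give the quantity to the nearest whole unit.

Q* ≈ 1,358 cartons

Holding cost per unit per year at price C is H = 0.30·C.
For each price level, check whether its EOQ is feasible; otherwise the best quantity at that price is the breakpoint.
EOQ at $3.08 = 1357.7 (feasible in tier 1): TC = 3,768×$3.08 + (3,768/1357.7)×226 + (1357.7/2)×0.30×$3.08 = $12,859.91.
EOQ at $3.01 = 1373.3 < 5300, so use break Q=5300: TC = 3,768×$3.01 + (3,768/5300.0)×226 + (5300.0/2)×0.30×$3.01 = $13,895.30.
Lowest total cost is $12,859.91 at Q = 1357.7.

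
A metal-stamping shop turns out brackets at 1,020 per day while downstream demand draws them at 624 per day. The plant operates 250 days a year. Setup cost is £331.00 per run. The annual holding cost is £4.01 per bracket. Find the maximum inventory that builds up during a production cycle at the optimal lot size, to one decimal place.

Annual demand D = 624 × 250 = 156,000.
Production build-up factor (1 − d/p) = 1 − 624/1,020 = 0.3882.
Q* = √(2DS / (H(1 − d/p))) = √(2 × 156,000 × 331 / (4.01 × 0.3882)).
= √(103,272,000 / 1.5568) ≈ 8144.635.
Maximum inventory = Q*(1 − d/p) = 8144.635 × 0.3882 ≈ 3162.035.

I_max ≈ 3,162.0 brackets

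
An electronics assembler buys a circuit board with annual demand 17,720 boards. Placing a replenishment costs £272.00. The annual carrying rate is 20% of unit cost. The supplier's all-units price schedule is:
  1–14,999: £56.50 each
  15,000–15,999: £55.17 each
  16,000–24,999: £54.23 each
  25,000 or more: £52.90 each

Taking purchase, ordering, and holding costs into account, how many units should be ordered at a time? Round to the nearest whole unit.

Q* ≈ 924 boards

Holding cost per unit per year at price C is H = 0.20·C.
Evaluate total cost at each tier's feasible EOQ or, if the EOQ is below the tier, at the tier's minimum quantity.
EOQ at £56.50 = 923.6 (feasible in tier 1): TC = 17,720×£56.50 + (17,720/923.6)×272 + (923.6/2)×0.20×£56.50 = £1,011,616.88.
EOQ at £55.17 = 934.7 < 15000, so use break Q=15000: TC = 17,720×£55.17 + (17,720/15000.0)×272 + (15000.0/2)×0.20×£55.17 = £1,060,688.72.
EOQ at £54.23 = 942.7 < 16000, so use break Q=16000: TC = 17,720×£54.23 + (17,720/16000.0)×272 + (16000.0/2)×0.20×£54.23 = £1,048,024.84.
EOQ at £52.90 = 954.5 < 25000, so use break Q=25000: TC = 17,720×£52.90 + (17,720/25000.0)×272 + (25000.0/2)×0.20×£52.90 = £1,069,830.79.
Lowest total cost is £1,011,616.88 at Q = 923.6.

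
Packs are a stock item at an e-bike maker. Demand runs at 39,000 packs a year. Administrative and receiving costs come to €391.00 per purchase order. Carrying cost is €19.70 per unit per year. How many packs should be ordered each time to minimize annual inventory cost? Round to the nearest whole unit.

Q* ≈ 1,244 packs

EOQ = √(2DS / H) = √(2 × 39,000 × 391 / 19.7).
= √(30,498,000 / 19.7) = √1,548,121.8274 ≈ 1244.235.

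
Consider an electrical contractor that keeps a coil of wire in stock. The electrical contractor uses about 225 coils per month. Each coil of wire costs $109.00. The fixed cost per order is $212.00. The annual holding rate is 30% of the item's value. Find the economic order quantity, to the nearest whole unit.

Q* ≈ 187 coils

Annual demand D = 225 × 12 = 2,700.
Holding cost H = 0.30 × $109.00 = $32.7000 per unit per year.
EOQ = √(2DS / H) = √(2 × 2,700 × 212 / 32.7).
= √(1,144,800 / 32.7) = √35,009.1743 ≈ 187.107.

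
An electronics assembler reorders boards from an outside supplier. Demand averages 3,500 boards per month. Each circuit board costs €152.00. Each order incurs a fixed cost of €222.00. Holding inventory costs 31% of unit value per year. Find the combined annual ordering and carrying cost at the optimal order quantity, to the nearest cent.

Annual demand D = 3,500 × 12 = 42,000.
Holding cost H = 0.31 × €152.00 = €47.1200 per unit per year.
The optimal lot size = √(2DS/H) = √(2 × 42,000 × 222 / 47.12) ≈ 629.09.
At Q*, ordering cost (D/Q*)S equals holding cost (Q*/2)H, each = √(DSH/2).
Minimum total = √(2DSH) = √(2 × 42,000 × 222 × 47.12) ≈ 29642.769.

TC* ≈ €29,642.77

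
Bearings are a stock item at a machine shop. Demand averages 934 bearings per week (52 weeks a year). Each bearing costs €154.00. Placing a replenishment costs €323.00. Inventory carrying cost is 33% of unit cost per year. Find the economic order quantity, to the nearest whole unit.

Q* ≈ 786 bearings

Annual demand D = 934 × 52 = 48,568.
Holding cost H = 0.33 × €154.00 = €50.8200 per unit per year.
EOQ = √(2DS / H) = √(2 × 48,568 × 323 / 50.82).
= √(31,374,928 / 50.82) = √617,373.6324 ≈ 785.731.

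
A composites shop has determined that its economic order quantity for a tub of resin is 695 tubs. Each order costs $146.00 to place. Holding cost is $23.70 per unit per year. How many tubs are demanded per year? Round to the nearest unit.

Squaring Q* = √(2DS/H) gives Q*² = 2DS/H.
From Q* = √(2DS/H): D = Q*²H / (2S) = 695² × 23.7 / (2 × 146) = 39204.426.

D ≈ 39,204 tubs per year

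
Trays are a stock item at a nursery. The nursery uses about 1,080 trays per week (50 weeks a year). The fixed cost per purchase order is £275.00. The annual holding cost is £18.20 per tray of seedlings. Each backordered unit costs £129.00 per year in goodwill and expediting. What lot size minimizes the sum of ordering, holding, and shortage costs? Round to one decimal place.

Annual demand D = 1,080 × 50 = 54,000.
With planned backorders, Q* = √(2DS/H) · √((H+B)/B).
√(2DS/H) = √(2 × 54,000 × 275 / 18.2) = 1277.446.
√((H+B)/B) = √((18.2+129)/129) = 1.0682.
Q* ≈ 1364.588.

Q* ≈ 1,364.6 trays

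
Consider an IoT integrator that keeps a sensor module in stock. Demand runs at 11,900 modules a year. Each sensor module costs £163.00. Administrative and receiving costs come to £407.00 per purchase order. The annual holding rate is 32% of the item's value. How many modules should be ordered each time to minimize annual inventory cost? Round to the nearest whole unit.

Q* ≈ 431 modules

Holding cost H = 0.32 × £163.00 = £52.1600 per unit per year.
EOQ = √(2DS / H) = √(2 × 11,900 × 407 / 52.16).
= √(9,686,600 / 52.16) = √185,709.3558 ≈ 430.940.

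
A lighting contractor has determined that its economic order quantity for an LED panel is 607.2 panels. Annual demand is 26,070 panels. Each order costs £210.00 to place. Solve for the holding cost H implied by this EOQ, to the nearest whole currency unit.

Squaring Q* = √(2DS/H) gives Q*² = 2DS/H.
From Q* = √(2DS/H): H = 2DS / Q*² = 2 × 26,070 × 210 / 607.2² = 29.6980.

H ≈ £30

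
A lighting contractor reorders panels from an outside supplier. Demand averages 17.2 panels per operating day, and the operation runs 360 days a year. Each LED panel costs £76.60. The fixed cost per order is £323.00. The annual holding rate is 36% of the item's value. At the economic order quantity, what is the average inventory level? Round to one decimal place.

Average inventory ≈ 190.4 panels

Annual demand D = 17.2 × 360 = 6,192.
Holding cost H = 0.36 × £76.60 = £27.5760 per unit per year.
Q* = √(2DS/H) = √(2 × 6,192 × 323 / 27.576) ≈ 380.86.
Average inventory = Q*/2 ≈ 380.86 / 2 = 190.430.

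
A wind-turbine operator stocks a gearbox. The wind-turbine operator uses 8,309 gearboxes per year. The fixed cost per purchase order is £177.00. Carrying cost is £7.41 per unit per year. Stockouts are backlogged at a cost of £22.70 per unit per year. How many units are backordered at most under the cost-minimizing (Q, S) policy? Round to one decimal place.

With planned backorders, Q* = √(2DS/H) · √((H+B)/B).
√(2DS/H) = √(2 × 8,309 × 177 / 7.41) = 630.038.
√((H+B)/B) = √((7.41+22.7)/22.7) = 1.1517.
Q* ≈ 725.620.
S* = Q* · H/(H+B) = 725.620 × 7.41/30.11 ≈ 178.573.

S* ≈ 178.6 gearboxes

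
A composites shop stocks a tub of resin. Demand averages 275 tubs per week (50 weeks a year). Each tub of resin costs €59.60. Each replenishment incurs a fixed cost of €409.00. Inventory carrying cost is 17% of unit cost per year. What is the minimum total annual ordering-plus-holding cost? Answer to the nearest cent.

TC* ≈ €10,675.19

Annual demand D = 275 × 50 = 13,750.
Holding cost H = 0.17 × €59.60 = €10.1320 per unit per year.
Q* = √(2DS/H) = √(2 × 13,750 × 409 / 10.132) ≈ 1053.61.
At Q*, ordering cost (D/Q*)S equals holding cost (Q*/2)H, each = √(DSH/2).
Minimum total = √(2DSH) = √(2 × 13,750 × 409 × 10.132) ≈ 10675.189.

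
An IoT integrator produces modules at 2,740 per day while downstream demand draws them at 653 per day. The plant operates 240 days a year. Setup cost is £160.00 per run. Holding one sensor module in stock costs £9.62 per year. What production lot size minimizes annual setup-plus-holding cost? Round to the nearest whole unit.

Annual demand D = 653 × 240 = 156,720.
Production build-up factor (1 − d/p) = 1 − 653/2,740 = 0.7617.
Q* = √(2DS / (H(1 − d/p))) = √(2 × 156,720 × 160 / (9.62 × 0.7617)).
= √(50,150,400 / 7.3274) ≈ 2616.157.

Q* ≈ 2,616 modules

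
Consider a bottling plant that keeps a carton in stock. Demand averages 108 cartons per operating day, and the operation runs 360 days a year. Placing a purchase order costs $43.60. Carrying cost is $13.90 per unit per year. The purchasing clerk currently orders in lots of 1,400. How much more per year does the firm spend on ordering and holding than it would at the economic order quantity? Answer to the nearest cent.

Extra cost ≈ $4,076.02 per year

Annual demand D = 108 × 360 = 38,880.
EOQ = √(2DS/H) = √(2 × 38,880 × 43.6 / 13.9) ≈ 493.87.
Cost at Q* = (D/Q*)S + (Q*/2)H = √(2DSH) ≈ $6,864.81.
Cost at Q = 1,400: (38,880/1,400)×43.6 + (1,400/2)×13.9 = $1,210.83 + $9,730.00 = $10,940.83.
Excess = $10,940.83 − $6,864.81 = $4,076.02.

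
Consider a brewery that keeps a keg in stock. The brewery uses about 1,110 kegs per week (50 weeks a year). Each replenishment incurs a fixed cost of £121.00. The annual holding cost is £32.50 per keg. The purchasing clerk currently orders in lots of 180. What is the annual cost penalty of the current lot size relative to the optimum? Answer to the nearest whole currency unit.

Extra cost ≈ £19,341 per year

Annual demand D = 1,110 × 50 = 55,500.
EOQ = √(2DS/H) = √(2 × 55,500 × 121 / 32.5) ≈ 642.85.
Cost at Q* = (D/Q*)S + (Q*/2)H = √(2DSH) ≈ £20,892.76.
Cost at Q = 180: (55,500/180)×121 + (180/2)×32.5 = £37,308.33 + £2,925.00 = £40,233.33.
Excess = £40,233.33 − £20,892.76 = £19,340.57.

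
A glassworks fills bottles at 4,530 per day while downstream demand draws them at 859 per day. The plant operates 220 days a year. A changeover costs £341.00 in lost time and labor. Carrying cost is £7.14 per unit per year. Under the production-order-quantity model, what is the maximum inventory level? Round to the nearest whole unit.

Annual demand D = 859 × 220 = 188,980.
Production build-up factor (1 − d/p) = 1 − 859/4,530 = 0.8104.
Q* = √(2DS / (H(1 − d/p))) = √(2 × 188,980 × 341 / (7.14 × 0.8104)).
= √(128,884,360 / 5.7861) ≈ 4719.630.
Maximum inventory = Q*(1 − d/p) = 4719.630 × 0.8104 ≈ 3824.671.

I_max ≈ 3,825 bottles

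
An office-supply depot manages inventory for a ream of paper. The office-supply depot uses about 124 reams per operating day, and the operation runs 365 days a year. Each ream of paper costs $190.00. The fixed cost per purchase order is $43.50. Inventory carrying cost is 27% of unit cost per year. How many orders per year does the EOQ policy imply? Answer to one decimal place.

N ≈ 163.4 orders per year

Annual demand D = 124 × 365 = 45,260.
Holding cost H = 0.27 × $190.00 = $51.3000 per unit per year.
Q* = √(2DS/H) = √(2 × 45,260 × 43.5 / 51.3) ≈ 277.05.
Orders per year = D / Q* = 45,260 / 277.05 ≈ 163.364.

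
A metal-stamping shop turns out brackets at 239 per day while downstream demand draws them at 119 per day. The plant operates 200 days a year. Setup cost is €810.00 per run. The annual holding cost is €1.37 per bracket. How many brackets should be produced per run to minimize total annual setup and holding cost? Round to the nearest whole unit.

Q* ≈ 7,487 brackets

Annual demand D = 119 × 200 = 23,800.
Production build-up factor (1 − d/p) = 1 − 119/239 = 0.5021.
Q* = √(2DS / (H(1 − d/p))) = √(2 × 23,800 × 810 / (1.37 × 0.5021)).
= √(38,556,000 / 0.6879) ≈ 7486.762.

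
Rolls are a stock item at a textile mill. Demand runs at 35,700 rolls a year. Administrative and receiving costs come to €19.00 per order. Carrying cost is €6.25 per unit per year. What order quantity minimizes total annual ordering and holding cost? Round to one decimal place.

EOQ = √(2DS / H) = √(2 × 35,700 × 19 / 6.25).
= √(1,356,600 / 6.25) = √217,056 ≈ 465.893.

Q* ≈ 465.9 rolls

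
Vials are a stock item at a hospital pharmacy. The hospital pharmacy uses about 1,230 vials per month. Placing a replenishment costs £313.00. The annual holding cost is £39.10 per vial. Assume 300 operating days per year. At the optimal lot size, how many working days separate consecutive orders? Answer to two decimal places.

Annual demand D = 1,230 × 12 = 14,760.
EOQ = √(2DS/H) = √(2 × 14,760 × 313 / 39.1) ≈ 486.12.
Cycle time = Q*/D × 300 = 486.12 / 14,760 × 300 ≈ 9.880 days.

T ≈ 9.88 days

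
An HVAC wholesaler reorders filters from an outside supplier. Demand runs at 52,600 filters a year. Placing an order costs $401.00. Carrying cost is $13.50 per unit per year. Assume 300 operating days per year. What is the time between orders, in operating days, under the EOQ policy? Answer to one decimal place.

Q* = √(2DS/H) = √(2 × 52,600 × 401 / 13.5) ≈ 1767.72.
Cycle time = Q*/D × 300 = 1767.72 / 52,600 × 300 ≈ 10.082 days.

T ≈ 10.1 days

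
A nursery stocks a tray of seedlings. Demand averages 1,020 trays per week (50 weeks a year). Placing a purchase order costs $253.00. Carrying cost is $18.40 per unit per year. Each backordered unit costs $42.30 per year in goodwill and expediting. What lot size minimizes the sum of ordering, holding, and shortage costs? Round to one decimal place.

Q* ≈ 1,418.7 trays

Annual demand D = 1,020 × 50 = 51,000.
With planned backorders, Q* = √(2DS/H) · √((H+B)/B).
√(2DS/H) = √(2 × 51,000 × 253 / 18.4) = 1184.272.
√((H+B)/B) = √((18.4+42.3)/42.3) = 1.1979.
Q* ≈ 1418.651.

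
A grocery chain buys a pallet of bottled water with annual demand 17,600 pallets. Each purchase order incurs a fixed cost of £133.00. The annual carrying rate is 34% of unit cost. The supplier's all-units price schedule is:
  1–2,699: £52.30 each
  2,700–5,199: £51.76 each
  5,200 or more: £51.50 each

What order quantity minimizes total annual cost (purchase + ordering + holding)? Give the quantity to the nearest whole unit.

Holding cost per unit per year at price C is H = 0.34·C.
Evaluate total cost at each tier's feasible EOQ or, if the EOQ is below the tier, at the tier's minimum quantity.
EOQ at £52.30 = 513.1 (feasible in tier 1): TC = 17,600×£52.30 + (17,600/513.1)×133 + (513.1/2)×0.34×£52.30 = £929,604.05.
EOQ at £51.76 = 515.8 < 2700, so use break Q=2700: TC = 17,600×£51.76 + (17,600/2700.0)×133 + (2700.0/2)×0.34×£51.76 = £935,600.80.
EOQ at £51.50 = 517.1 < 5200, so use break Q=5200: TC = 17,600×£51.50 + (17,600/5200.0)×133 + (5200.0/2)×0.34×£51.50 = £952,376.15.
Lowest total cost is £929,604.05 at Q = 513.1.

Q* ≈ 513 pallets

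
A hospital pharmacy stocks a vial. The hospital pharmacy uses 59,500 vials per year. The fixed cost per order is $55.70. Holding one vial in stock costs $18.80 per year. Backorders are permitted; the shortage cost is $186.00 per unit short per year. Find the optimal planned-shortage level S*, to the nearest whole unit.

With planned backorders, Q* = √(2DS/H) · √((H+B)/B).
√(2DS/H) = √(2 × 59,500 × 55.7 / 18.8) = 593.775.
√((H+B)/B) = √((18.8+186)/186) = 1.0493.
Q* ≈ 623.061.
S* = Q* · H/(H+B) = 623.061 × 18.8/204.8 ≈ 57.195.

S* ≈ 57 vials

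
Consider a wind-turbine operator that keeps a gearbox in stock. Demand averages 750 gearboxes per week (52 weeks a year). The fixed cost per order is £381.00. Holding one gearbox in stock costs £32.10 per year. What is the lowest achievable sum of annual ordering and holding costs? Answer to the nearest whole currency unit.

TC* ≈ £30,886

Annual demand D = 750 × 52 = 39,000.
Q* = √(2DS/H) = √(2 × 39,000 × 381 / 32.1) ≈ 962.18.
At Q*, ordering cost (D/Q*)S equals holding cost (Q*/2)H, each = √(DSH/2).
Minimum total = √(2DSH) = √(2 × 39,000 × 381 × 32.1) ≈ 30886.045.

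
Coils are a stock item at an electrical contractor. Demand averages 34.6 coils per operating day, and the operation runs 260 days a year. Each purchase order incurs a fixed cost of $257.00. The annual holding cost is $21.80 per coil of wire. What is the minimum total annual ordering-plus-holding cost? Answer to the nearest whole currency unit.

Annual demand D = 34.6 × 260 = 8,996.
The optimal lot size = √(2DS/H) = √(2 × 8,996 × 257 / 21.8) ≈ 460.55.
At Q*, ordering cost (D/Q*)S equals holding cost (Q*/2)H, each = √(DSH/2).
Minimum total = √(2DSH) = √(2 × 8,996 × 257 × 21.8) ≈ 10040.019.

TC* ≈ $10,040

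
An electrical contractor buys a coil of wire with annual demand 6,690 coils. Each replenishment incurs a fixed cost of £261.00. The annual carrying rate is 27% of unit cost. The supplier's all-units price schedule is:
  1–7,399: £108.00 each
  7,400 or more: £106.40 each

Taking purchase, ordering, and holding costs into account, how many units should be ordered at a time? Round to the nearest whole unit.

Q* ≈ 346 coils

Holding cost per unit per year at price C is H = 0.27·C.
Evaluate total cost at each tier's feasible EOQ or, if the EOQ is below the tier, at the tier's minimum quantity.
EOQ at £108.00 = 346.1 (feasible in tier 1): TC = 6,690×£108.00 + (6,690/346.1)×261 + (346.1/2)×0.27×£108.00 = £732,611.18.
EOQ at £106.40 = 348.7 < 7400, so use break Q=7400: TC = 6,690×£106.40 + (6,690/7400.0)×261 + (7400.0/2)×0.27×£106.40 = £818,345.56.
Lowest total cost is £732,611.18 at Q = 346.1.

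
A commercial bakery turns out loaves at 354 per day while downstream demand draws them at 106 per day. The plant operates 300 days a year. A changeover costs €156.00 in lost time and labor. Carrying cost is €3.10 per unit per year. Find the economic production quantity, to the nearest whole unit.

Q* ≈ 2,137 loaves

Annual demand D = 106 × 300 = 31,800.
Production build-up factor (1 − d/p) = 1 − 106/354 = 0.7006.
Q* = √(2DS / (H(1 − d/p))) = √(2 × 31,800 × 156 / (3.1 × 0.7006)).
= √(9,921,600 / 2.1718) ≈ 2137.400.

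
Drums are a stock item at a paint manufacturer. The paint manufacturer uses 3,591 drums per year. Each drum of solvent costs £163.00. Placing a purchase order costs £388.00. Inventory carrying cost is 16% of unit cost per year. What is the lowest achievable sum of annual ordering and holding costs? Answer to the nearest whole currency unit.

TC* ≈ £8,525

Holding cost H = 0.16 × £163.00 = £26.0800 per unit per year.
EOQ = √(2DS/H) = √(2 × 3,591 × 388 / 26.08) ≈ 326.88.
At the optimum the two cost components are equal, so total cost = 2·(Q*/2)H = Q*·H.
Minimum total = √(2DSH) = √(2 × 3,591 × 388 × 26.08) ≈ 8524.960.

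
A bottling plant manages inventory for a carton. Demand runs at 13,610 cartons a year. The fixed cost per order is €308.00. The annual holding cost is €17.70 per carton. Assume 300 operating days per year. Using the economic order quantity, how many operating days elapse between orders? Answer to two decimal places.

The optimal lot size = √(2DS/H) = √(2 × 13,610 × 308 / 17.7) ≈ 688.23.
Cycle time = Q*/D × 300 = 688.23 / 13,610 × 300 ≈ 15.170 days.

T ≈ 15.17 days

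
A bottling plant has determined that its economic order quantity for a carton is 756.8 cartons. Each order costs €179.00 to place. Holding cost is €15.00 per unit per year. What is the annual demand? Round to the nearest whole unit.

D ≈ 23,998 cartons per year

The basic EOQ model gives Q* = √(2DS/H); rearrange for the unknown.
From Q* = √(2DS/H): D = Q*²H / (2S) = 756.8² × 15 / (2 × 179) = 23997.747.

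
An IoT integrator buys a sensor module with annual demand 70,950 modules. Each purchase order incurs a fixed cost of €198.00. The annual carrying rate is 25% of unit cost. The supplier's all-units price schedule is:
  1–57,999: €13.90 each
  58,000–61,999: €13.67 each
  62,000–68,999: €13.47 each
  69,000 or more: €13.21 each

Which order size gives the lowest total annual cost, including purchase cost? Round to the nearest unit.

Holding cost per unit per year at price C is H = 0.25·C.
For each price level, check whether its EOQ is feasible; otherwise the best quantity at that price is the breakpoint.
EOQ at €13.90 = 2843.5 (feasible in tier 1): TC = 70,950×€13.90 + (70,950/2843.5)×198 + (2843.5/2)×0.25×€13.90 = €996,086.01.
EOQ at €13.67 = 2867.3 < 58000, so use break Q=58000: TC = 70,950×€13.67 + (70,950/58000.0)×198 + (58000.0/2)×0.25×€13.67 = €1,069,236.21.
EOQ at €13.47 = 2888.5 < 62000, so use break Q=62000: TC = 70,950×€13.47 + (70,950/62000.0)×198 + (62000.0/2)×0.25×€13.47 = €1,060,315.58.
EOQ at €13.21 = 2916.8 < 69000, so use break Q=69000: TC = 70,950×€13.21 + (70,950/69000.0)×198 + (69000.0/2)×0.25×€13.21 = €1,051,389.35.
Lowest total cost is €996,086.01 at Q = 2843.5.

Q* ≈ 2,843 modules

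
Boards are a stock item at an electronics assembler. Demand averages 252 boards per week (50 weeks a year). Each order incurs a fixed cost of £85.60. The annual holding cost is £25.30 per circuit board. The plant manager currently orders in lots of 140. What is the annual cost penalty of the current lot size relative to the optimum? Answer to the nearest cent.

Annual demand D = 252 × 50 = 12,600.
EOQ = √(2DS/H) = √(2 × 12,600 × 85.6 / 25.3) ≈ 292.00.
Cost at Q* = (D/Q*)S + (Q*/2)H = √(2DSH) ≈ £7,387.50.
Cost at Q = 140: (12,600/140)×85.6 + (140/2)×25.3 = £7,704.00 + £1,771.00 = £9,475.00.
Excess = £9,475.00 − £7,387.50 = £2,087.50.

Extra cost ≈ £2,087.50 per year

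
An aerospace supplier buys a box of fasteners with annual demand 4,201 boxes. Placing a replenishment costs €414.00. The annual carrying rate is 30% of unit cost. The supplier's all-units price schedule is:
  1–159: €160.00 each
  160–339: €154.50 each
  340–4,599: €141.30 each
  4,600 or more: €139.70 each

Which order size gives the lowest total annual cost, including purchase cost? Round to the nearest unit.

Q* ≈ 340 boxes

Holding cost per unit per year at price C is H = 0.30·C.
For each price level, check whether its EOQ is feasible; otherwise the best quantity at that price is the breakpoint.
Tier 1 (€160.00): EOQ = 269.2 exceeds tier's upper bound 159, so this tier is dominated.
EOQ at €154.50 = 273.9 (feasible in tier 2): TC = 4,201×€154.50 + (4,201/273.9)×414 + (273.9/2)×0.30×€154.50 = €661,751.95.
EOQ at €141.30 = 286.5 < 340, so use break Q=340: TC = 4,201×€141.30 + (4,201/340.0)×414 + (340.0/2)×0.30×€141.30 = €605,922.94.
EOQ at €139.70 = 288.1 < 4600, so use break Q=4600: TC = 4,201×€139.70 + (4,201/4600.0)×414 + (4600.0/2)×0.30×€139.70 = €683,650.79.
Lowest total cost is €605,922.94 at Q = 340.0.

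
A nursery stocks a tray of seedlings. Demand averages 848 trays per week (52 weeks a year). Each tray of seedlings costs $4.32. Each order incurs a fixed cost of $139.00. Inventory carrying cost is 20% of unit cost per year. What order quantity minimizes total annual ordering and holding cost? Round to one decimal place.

Q* ≈ 3,766.7 trays

Annual demand D = 848 × 52 = 44,096.
Holding cost H = 0.20 × $4.32 = $0.8640 per unit per year.
EOQ = √(2DS / H) = √(2 × 44,096 × 139 / 0.864).
= √(12,258,688 / 0.864) = √14,188,296.2963 ≈ 3766.735.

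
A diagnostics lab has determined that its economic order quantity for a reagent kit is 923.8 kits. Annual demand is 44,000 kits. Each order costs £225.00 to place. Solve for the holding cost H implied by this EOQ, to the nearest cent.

H ≈ £23.20

Squaring Q* = √(2DS/H) gives Q*² = 2DS/H.
From Q* = √(2DS/H): H = 2DS / Q*² = 2 × 44,000 × 225 / 923.8² = 23.2011.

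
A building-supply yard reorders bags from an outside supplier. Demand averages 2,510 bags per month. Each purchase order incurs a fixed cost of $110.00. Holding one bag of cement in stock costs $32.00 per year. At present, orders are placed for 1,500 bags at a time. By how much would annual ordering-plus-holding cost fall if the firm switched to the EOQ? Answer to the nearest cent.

Annual demand D = 2,510 × 12 = 30,120.
EOQ = √(2DS/H) = √(2 × 30,120 × 110 / 32) ≈ 455.05.
Cost at Q* = (D/Q*)S + (Q*/2)H = √(2DSH) ≈ $14,561.76.
Cost at Q = 1,500: (30,120/1,500)×110 + (1,500/2)×32 = $2,208.80 + $24,000.00 = $26,208.80.
Excess = $26,208.80 − $14,561.76 = $11,647.04.

Extra cost ≈ $11,647.04 per year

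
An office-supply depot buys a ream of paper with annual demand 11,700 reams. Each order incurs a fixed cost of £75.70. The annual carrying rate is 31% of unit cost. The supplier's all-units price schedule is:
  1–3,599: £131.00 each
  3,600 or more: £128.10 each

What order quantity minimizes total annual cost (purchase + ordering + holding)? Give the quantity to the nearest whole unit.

Q* ≈ 209 reams

Holding cost per unit per year at price C is H = 0.31·C.
Candidates are each tier's EOQ (if it falls in that tier) and each price-break quantity.
EOQ at £131.00 = 208.9 (feasible in tier 1): TC = 11,700×£131.00 + (11,700/208.9)×75.7 + (208.9/2)×0.31×£131.00 = £1,541,181.49.
EOQ at £128.10 = 211.2 < 3600, so use break Q=3600: TC = 11,700×£128.10 + (11,700/3600.0)×75.7 + (3600.0/2)×0.31×£128.10 = £1,570,495.82.
Lowest total cost is £1,541,181.49 at Q = 208.9.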